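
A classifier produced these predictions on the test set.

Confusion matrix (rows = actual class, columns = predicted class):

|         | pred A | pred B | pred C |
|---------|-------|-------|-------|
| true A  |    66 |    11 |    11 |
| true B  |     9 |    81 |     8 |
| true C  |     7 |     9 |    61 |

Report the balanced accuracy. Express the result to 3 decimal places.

0.790

Balanced accuracy = mean of per-class recall.
  A: recall = 66/88 = 0.7500
  B: recall = 81/98 = 0.8265
  C: recall = 61/77 = 0.7922
Mean = (0.7500 + 0.8265 + 0.7922) / 3 = 0.790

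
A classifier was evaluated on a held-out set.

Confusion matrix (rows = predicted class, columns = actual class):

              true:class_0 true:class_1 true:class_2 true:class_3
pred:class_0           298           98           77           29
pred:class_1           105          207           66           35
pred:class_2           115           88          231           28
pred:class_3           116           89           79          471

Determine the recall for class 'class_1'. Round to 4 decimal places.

0.4295

recall = TP/(TP+FN).
class_1: TP=207, FN=98+88+89=275 → 207/482 = 0.42946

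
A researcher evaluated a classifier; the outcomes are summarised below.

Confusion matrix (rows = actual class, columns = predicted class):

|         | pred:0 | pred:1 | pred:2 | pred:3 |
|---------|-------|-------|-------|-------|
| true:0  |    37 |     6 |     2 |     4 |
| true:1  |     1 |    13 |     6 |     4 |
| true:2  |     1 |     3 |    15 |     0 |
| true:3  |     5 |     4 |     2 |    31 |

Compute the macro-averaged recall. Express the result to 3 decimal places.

0.706

Per-class recall (TP/(TP+FN)):
  0: TP=37, FN=6+2+4=12 → 37/49 = 0.7551
  1: TP=13, FN=1+6+4=11 → 13/24 = 0.5417
  2: TP=15, FN=1+3+0=4 → 15/19 = 0.7895
  3: TP=31, FN=5+4+2=11 → 31/42 = 0.7381
Macro-recall = mean = (0.7551 + 0.5417 + 0.7895 + 0.7381) / 4 = 0.706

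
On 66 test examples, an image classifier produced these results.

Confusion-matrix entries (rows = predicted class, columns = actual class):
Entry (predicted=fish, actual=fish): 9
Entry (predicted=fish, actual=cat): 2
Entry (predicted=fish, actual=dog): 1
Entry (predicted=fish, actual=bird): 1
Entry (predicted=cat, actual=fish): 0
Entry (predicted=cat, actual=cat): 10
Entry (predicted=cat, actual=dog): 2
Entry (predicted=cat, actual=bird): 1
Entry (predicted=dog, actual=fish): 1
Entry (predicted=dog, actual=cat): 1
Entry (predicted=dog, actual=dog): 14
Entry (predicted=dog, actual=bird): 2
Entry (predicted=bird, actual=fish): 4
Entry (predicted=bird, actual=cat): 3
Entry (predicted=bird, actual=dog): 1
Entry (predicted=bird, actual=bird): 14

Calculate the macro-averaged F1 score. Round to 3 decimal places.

Per-class F1 score (2·TP/(2·TP+FP+FN)):
  fish: TP=9, FP=2+1+1=4, FN=0+1+4=5 → 18/27 = 0.6667
  cat: TP=10, FP=0+2+1=3, FN=2+1+3=6 → 20/29 = 0.6897
  dog: TP=14, FP=1+1+2=4, FN=1+2+1=4 → 28/36 = 0.7778
  bird: TP=14, FP=4+3+1=8, FN=1+1+2=4 → 28/40 = 0.7000
Macro-F1 score = mean = (0.6667 + 0.6897 + 0.7778 + 0.7000) / 4 = 0.709

0.709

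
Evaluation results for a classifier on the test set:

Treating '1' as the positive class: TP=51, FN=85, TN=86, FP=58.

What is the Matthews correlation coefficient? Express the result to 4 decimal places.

-0.0285

MCC = (TP·TN − FP·FN) / √((TP+FP)(TP+FN)(TN+FP)(TN+FN))
Numerator = 51·86 − 58·85 = -544
Denominator = √(109·136·144·171) = √365026176 = 19105.6582
MCC = -544 / 19105.6582 = -0.0285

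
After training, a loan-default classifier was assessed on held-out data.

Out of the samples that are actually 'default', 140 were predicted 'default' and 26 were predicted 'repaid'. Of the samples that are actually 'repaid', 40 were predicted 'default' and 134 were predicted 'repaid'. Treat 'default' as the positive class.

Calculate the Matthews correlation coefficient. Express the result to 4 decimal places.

MCC = (TP·TN − FP·FN) / √((TP+FP)(TP+FN)(TN+FP)(TN+FN))
Numerator = 140·134 − 40·26 = 17720
Denominator = √(180·166·174·160) = √831859200 = 28841.9694
MCC = 17720 / 28841.9694 = 0.6144

0.6144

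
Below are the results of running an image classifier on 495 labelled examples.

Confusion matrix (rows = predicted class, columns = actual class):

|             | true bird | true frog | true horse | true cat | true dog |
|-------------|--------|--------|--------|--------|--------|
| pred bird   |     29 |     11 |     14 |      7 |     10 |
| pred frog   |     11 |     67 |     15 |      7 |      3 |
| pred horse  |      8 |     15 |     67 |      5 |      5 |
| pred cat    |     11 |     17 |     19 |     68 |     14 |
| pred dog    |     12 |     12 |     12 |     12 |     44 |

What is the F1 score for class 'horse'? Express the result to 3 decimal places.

One-vs-rest for 'horse': TP = diagonal; FP = other classes predicted 'horse'; FN = 'horse' predicted as other.
F1 score = 2·TP/(2·TP+FP+FN).
horse: TP=67, FP=8+15+5+5=33, FN=14+15+19+12=60 → 134/227 = 0.5903

0.590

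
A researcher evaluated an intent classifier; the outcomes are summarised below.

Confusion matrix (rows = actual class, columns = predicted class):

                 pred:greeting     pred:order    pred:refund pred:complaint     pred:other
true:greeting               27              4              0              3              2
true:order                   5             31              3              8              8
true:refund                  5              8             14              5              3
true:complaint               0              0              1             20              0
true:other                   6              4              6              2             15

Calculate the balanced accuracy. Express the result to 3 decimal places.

0.624

Balanced accuracy = mean of per-class recall.
  greeting: recall = 27/36 = 0.7500
  order: recall = 31/55 = 0.5636
  refund: recall = 14/35 = 0.4000
  complaint: recall = 20/21 = 0.9524
  other: recall = 15/33 = 0.4545
Mean = (0.7500 + 0.5636 + 0.4000 + 0.9524 + 0.4545) / 5 = 0.624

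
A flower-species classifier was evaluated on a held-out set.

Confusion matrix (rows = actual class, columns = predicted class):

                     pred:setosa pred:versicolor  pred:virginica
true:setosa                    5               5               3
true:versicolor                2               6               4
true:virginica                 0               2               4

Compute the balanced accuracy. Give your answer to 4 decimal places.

Balanced accuracy = mean of per-class recall.
  setosa: recall = 5/13 = 0.38462
  versicolor: recall = 6/12 = 0.50000
  virginica: recall = 4/6 = 0.66667
Mean = (0.38462 + 0.50000 + 0.66667) / 3 = 0.5171

0.5171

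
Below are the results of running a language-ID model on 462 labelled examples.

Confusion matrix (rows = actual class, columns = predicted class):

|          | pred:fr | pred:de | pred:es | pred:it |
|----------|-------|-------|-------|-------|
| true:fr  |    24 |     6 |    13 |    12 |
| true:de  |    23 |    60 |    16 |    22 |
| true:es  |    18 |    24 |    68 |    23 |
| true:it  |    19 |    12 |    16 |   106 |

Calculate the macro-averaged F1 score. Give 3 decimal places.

Per-class F1 score (2·TP/(2·TP+FP+FN)):
  fr: TP=24, FP=23+18+19=60, FN=6+13+12=31 → 48/139 = 0.3453
  de: TP=60, FP=6+24+12=42, FN=23+16+22=61 → 120/223 = 0.5381
  es: TP=68, FP=13+16+16=45, FN=18+24+23=65 → 136/246 = 0.5528
  it: TP=106, FP=12+22+23=57, FN=19+12+16=47 → 212/316 = 0.6709
Macro-F1 score = mean = (0.3453 + 0.5381 + 0.5528 + 0.6709) / 4 = 0.527

0.527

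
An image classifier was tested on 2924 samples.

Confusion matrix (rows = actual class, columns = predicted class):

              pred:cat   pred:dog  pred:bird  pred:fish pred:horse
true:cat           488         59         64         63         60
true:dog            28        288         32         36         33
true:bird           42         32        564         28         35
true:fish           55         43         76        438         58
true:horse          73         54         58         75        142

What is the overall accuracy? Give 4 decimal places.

0.6566

Accuracy = trace / total = (488+288+564+438+142=1920) / 2924 = 1920/2924 = 0.6566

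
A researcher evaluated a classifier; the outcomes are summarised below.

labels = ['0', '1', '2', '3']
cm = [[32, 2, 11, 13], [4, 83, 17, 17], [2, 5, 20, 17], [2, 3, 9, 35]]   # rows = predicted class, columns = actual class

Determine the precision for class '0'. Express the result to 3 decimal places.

One-vs-rest for '0': TP = diagonal; FP = other classes predicted '0'; FN = '0' predicted as other.
precision = TP/(TP+FP).
0: TP=32, FP=2+11+13=26 → 32/58 = 0.5517

0.552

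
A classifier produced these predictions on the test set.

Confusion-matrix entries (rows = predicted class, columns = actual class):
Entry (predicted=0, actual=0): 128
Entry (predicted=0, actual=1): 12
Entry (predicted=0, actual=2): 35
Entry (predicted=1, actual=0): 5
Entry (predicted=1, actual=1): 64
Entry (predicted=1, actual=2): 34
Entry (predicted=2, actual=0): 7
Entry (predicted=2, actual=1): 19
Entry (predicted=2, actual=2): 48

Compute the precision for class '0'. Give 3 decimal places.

Treat '0' as positive and all other classes as negative.
precision = TP/(TP+FP).
0: TP=128, FP=12+35=47 → 128/175 = 0.7314

0.731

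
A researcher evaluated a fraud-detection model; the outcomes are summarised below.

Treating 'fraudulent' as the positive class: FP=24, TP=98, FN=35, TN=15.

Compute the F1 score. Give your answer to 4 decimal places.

0.7686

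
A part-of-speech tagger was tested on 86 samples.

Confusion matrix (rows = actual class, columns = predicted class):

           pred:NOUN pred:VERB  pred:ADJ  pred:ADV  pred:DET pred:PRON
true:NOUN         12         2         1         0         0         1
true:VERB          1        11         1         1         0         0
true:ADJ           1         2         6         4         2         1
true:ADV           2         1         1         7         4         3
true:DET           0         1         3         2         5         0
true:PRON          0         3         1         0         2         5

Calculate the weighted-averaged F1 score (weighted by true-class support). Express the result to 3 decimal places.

0.528

Per-class F1 score (2·TP/(2·TP+FP+FN)):
  NOUN: TP=12, FP=1+1+2+0+0=4, FN=2+1+0+0+1=4 → 24/32 = 0.7500
  VERB: TP=11, FP=2+2+1+1+3=9, FN=1+1+1+0+0=3 → 22/34 = 0.6471
  ADJ: TP=6, FP=1+1+1+3+1=7, FN=1+2+4+2+1=10 → 12/29 = 0.4138
  ADV: TP=7, FP=0+1+4+2+0=7, FN=2+1+1+4+3=11 → 14/32 = 0.4375
  DET: TP=5, FP=0+0+2+4+2=8, FN=0+1+3+2+0=6 → 10/24 = 0.4167
  PRON: TP=5, FP=1+0+1+3+0=5, FN=0+3+1+0+2=6 → 10/21 = 0.4762
Weighted-F1 score = Σ (supportᵢ/N)·F1 scoreᵢ with N=86: (16/86)·0.7500 + (14/86)·0.6471 + (16/86)·0.4138 + (18/86)·0.4375 + (11/86)·0.4167 + (11/86)·0.4762 = 0.528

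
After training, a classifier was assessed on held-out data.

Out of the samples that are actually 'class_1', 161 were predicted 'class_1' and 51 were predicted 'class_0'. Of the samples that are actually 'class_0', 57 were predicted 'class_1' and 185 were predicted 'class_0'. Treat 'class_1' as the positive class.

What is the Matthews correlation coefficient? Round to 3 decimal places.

0.523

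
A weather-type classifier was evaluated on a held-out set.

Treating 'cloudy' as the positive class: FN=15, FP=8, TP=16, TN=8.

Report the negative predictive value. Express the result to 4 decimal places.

NPV = TN/(TN+FN) = 8/(8+15) = 0.3478

0.3478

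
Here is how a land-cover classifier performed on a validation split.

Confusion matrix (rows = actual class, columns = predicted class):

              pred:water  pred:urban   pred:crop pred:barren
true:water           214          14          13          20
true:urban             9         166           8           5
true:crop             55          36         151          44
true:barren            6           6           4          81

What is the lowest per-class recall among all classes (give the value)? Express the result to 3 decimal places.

Per-class recall (TP/(TP+FN)):
  water: TP=214, FN=14+13+20=47 → 214/261 = 0.8199
  urban: TP=166, FN=9+8+5=22 → 166/188 = 0.8830
  crop: TP=151, FN=55+36+44=135 → 151/286 = 0.5280
  barren: TP=81, FN=6+6+4=16 → 81/97 = 0.8351
Lowest is class 'crop' with recall = 0.528.

0.528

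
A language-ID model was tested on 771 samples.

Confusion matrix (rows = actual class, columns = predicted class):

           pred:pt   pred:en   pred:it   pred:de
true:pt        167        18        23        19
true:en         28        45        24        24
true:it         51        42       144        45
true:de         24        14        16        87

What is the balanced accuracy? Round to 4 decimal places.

Balanced accuracy = mean of per-class recall.
  pt: recall = 167/227 = 0.73568
  en: recall = 45/121 = 0.37190
  it: recall = 144/282 = 0.51064
  de: recall = 87/141 = 0.61702
Mean = (0.73568 + 0.37190 + 0.51064 + 0.61702) / 4 = 0.5588

0.5588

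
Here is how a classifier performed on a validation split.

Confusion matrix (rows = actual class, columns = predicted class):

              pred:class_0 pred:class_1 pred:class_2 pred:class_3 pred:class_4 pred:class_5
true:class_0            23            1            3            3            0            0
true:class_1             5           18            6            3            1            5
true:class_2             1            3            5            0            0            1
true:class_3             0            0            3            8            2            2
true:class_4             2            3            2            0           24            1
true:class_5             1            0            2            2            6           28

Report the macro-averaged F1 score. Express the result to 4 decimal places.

0.6046

Per-class F1 score (2·TP/(2·TP+FP+FN)):
  class_0: TP=23, FP=5+1+0+2+1=9, FN=1+3+3+0+0=7 → 46/62 = 0.74194
  class_1: TP=18, FP=1+3+0+3+0=7, FN=5+6+3+1+5=20 → 36/63 = 0.57143
  class_2: TP=5, FP=3+6+3+2+2=16, FN=1+3+0+0+1=5 → 10/31 = 0.32258
  class_3: TP=8, FP=3+3+0+0+2=8, FN=0+0+3+2+2=7 → 16/31 = 0.51613
  class_4: TP=24, FP=0+1+0+2+6=9, FN=2+3+2+0+1=8 → 48/65 = 0.73846
  class_5: TP=28, FP=0+5+1+2+1=9, FN=1+0+2+2+6=11 → 56/76 = 0.73684
Macro-F1 score = mean = (0.74194 + 0.57143 + 0.32258 + 0.51613 + 0.73846 + 0.73684) / 6 = 0.6046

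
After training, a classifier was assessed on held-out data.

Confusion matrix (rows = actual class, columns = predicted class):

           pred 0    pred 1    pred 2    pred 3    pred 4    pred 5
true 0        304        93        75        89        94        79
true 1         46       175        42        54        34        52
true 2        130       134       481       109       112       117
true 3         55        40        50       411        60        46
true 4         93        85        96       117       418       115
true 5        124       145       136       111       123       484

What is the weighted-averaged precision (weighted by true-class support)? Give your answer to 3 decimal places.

0.480

Per-class precision (TP/(TP+FP)):
  0: TP=304, FP=46+130+55+93+124=448 → 304/752 = 0.4043
  1: TP=175, FP=93+134+40+85+145=497 → 175/672 = 0.2604
  2: TP=481, FP=75+42+50+96+136=399 → 481/880 = 0.5466
  3: TP=411, FP=89+54+109+117+111=480 → 411/891 = 0.4613
  4: TP=418, FP=94+34+112+60+123=423 → 418/841 = 0.4970
  5: TP=484, FP=79+52+117+46+115=409 → 484/893 = 0.5420
Weighted-precision = Σ (supportᵢ/N)·precisionᵢ with N=4929: (734/4929)·0.4043 + (403/4929)·0.2604 + (1083/4929)·0.5466 + (662/4929)·0.4613 + (924/4929)·0.4970 + (1123/4929)·0.5420 = 0.480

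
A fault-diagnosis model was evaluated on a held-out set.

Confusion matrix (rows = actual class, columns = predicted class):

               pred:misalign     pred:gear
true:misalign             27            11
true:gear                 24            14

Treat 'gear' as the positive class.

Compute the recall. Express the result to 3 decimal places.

Recall = TP/(TP+FN) = 14/(14+24) = 14/38 = 0.368

0.368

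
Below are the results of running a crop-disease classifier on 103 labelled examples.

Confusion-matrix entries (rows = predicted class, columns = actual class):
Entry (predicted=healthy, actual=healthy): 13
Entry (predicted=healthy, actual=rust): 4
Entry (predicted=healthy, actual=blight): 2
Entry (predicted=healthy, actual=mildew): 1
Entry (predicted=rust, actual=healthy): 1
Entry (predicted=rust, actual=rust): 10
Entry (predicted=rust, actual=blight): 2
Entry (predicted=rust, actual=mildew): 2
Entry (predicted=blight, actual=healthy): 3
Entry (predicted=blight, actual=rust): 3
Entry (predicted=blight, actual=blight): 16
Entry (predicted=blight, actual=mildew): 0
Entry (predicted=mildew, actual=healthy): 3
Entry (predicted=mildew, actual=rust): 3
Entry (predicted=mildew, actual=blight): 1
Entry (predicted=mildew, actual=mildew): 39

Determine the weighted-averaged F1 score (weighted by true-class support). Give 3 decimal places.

Per-class F1 score (2·TP/(2·TP+FP+FN)):
  healthy: TP=13, FP=4+2+1=7, FN=1+3+3=7 → 26/40 = 0.6500
  rust: TP=10, FP=1+2+2=5, FN=4+3+3=10 → 20/35 = 0.5714
  blight: TP=16, FP=3+3+0=6, FN=2+2+1=5 → 32/43 = 0.7442
  mildew: TP=39, FP=3+3+1=7, FN=1+2+0=3 → 78/88 = 0.8864
Weighted-F1 score = Σ (supportᵢ/N)·F1 scoreᵢ with N=103: (20/103)·0.6500 + (20/103)·0.5714 + (21/103)·0.7442 + (42/103)·0.8864 = 0.750

0.750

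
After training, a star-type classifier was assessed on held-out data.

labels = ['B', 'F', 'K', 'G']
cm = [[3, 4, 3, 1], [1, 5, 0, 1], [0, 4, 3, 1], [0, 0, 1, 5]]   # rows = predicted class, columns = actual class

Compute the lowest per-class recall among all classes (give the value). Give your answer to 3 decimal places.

Per-class recall (TP/(TP+FN)):
  B: TP=3, FN=1+0+0=1 → 3/4 = 0.7500
  F: TP=5, FN=4+4+0=8 → 5/13 = 0.3846
  K: TP=3, FN=3+0+1=4 → 3/7 = 0.4286
  G: TP=5, FN=1+1+1=3 → 5/8 = 0.6250
Lowest is class 'F' with recall = 0.385.

0.385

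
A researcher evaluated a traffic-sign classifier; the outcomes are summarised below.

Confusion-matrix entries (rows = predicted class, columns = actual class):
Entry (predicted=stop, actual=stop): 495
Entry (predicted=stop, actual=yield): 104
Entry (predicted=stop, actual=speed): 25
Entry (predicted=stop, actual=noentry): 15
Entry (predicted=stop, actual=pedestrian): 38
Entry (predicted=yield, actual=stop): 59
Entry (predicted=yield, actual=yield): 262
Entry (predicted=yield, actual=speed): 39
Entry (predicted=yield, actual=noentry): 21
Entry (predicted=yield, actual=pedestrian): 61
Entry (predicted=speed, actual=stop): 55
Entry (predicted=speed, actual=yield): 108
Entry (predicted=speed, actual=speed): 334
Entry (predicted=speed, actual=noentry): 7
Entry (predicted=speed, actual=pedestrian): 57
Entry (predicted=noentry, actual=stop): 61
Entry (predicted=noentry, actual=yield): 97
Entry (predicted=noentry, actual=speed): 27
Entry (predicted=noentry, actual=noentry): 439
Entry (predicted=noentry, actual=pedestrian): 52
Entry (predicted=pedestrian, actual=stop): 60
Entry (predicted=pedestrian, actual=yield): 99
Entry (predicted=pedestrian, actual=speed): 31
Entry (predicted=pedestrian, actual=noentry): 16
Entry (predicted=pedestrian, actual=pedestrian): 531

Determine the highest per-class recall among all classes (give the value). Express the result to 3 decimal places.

0.882

Per-class recall (TP/(TP+FN)):
  stop: TP=495, FN=59+55+61+60=235 → 495/730 = 0.6781
  yield: TP=262, FN=104+108+97+99=408 → 262/670 = 0.3910
  speed: TP=334, FN=25+39+27+31=122 → 334/456 = 0.7325
  noentry: TP=439, FN=15+21+7+16=59 → 439/498 = 0.8815
  pedestrian: TP=531, FN=38+61+57+52=208 → 531/739 = 0.7185
Highest is class 'noentry' with recall = 0.882.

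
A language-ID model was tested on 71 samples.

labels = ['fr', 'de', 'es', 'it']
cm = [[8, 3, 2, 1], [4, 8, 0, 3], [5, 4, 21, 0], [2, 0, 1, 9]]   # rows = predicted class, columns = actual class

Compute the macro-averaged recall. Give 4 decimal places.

Per-class recall (TP/(TP+FN)):
  fr: TP=8, FN=4+5+2=11 → 8/19 = 0.42105
  de: TP=8, FN=3+4+0=7 → 8/15 = 0.53333
  es: TP=21, FN=2+0+1=3 → 21/24 = 0.87500
  it: TP=9, FN=1+3+0=4 → 9/13 = 0.69231
Macro-recall = mean = (0.42105 + 0.53333 + 0.87500 + 0.69231) / 4 = 0.6304

0.6304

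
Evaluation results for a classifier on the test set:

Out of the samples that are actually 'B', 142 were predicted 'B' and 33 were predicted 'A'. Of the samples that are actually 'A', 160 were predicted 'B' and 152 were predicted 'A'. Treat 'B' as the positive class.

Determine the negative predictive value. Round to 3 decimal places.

0.822

NPV = TN/(TN+FN) = 152/(152+33) = 0.822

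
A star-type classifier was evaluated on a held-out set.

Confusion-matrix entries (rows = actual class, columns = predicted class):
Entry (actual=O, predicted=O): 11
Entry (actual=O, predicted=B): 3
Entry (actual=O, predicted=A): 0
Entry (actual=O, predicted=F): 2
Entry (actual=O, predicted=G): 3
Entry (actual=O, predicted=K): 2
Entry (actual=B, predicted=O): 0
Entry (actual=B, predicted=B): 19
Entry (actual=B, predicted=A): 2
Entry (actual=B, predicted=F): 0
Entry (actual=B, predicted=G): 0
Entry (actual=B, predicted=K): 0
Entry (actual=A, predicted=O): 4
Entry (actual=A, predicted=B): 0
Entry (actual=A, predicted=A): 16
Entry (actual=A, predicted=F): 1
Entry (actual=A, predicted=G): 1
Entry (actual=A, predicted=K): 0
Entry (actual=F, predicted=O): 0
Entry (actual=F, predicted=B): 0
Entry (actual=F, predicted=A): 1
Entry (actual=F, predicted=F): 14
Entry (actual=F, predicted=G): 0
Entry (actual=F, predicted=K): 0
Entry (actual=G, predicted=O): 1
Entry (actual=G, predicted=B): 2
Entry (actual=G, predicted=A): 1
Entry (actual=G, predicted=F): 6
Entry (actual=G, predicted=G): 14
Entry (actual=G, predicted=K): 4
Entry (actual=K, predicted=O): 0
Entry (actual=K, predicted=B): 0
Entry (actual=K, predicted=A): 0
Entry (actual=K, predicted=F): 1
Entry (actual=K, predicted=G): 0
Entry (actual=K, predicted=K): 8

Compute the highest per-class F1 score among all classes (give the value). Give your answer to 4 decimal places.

Per-class F1 score (2·TP/(2·TP+FP+FN)):
  O: TP=11, FP=0+4+0+1+0=5, FN=3+0+2+3+2=10 → 22/37 = 0.59459
  B: TP=19, FP=3+0+0+2+0=5, FN=0+2+0+0+0=2 → 38/45 = 0.84444
  A: TP=16, FP=0+2+1+1+0=4, FN=4+0+1+1+0=6 → 32/42 = 0.76190
  F: TP=14, FP=2+0+1+6+1=10, FN=0+0+1+0+0=1 → 28/39 = 0.71795
  G: TP=14, FP=3+0+1+0+0=4, FN=1+2+1+6+4=14 → 28/46 = 0.60870
  K: TP=8, FP=2+0+0+0+4=6, FN=0+0+0+1+0=1 → 16/23 = 0.69565
Highest is class 'B' with F1 score = 0.8444.

0.8444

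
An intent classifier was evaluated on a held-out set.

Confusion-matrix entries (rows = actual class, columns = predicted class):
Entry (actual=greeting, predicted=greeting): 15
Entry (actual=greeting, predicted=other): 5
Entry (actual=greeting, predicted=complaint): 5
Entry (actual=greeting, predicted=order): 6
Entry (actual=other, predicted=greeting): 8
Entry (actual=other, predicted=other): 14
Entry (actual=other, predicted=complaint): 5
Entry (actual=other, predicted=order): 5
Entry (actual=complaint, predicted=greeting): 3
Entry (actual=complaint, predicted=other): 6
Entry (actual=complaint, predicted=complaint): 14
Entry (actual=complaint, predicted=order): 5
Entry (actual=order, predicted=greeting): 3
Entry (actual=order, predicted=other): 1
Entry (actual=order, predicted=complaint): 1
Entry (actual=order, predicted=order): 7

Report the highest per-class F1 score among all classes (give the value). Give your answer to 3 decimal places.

Per-class F1 score (2·TP/(2·TP+FP+FN)):
  greeting: TP=15, FP=8+3+3=14, FN=5+5+6=16 → 30/60 = 0.5000
  other: TP=14, FP=5+6+1=12, FN=8+5+5=18 → 28/58 = 0.4828
  complaint: TP=14, FP=5+5+1=11, FN=3+6+5=14 → 28/53 = 0.5283
  order: TP=7, FP=6+5+5=16, FN=3+1+1=5 → 14/35 = 0.4000
Highest is class 'complaint' with F1 score = 0.528.

0.528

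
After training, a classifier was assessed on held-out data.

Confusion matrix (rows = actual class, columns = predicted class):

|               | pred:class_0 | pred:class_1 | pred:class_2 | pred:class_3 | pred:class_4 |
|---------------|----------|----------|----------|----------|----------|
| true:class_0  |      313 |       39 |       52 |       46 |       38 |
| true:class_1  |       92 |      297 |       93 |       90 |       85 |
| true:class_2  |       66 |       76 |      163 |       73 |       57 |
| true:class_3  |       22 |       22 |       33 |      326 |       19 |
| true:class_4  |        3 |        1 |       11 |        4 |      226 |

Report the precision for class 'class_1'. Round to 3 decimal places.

0.683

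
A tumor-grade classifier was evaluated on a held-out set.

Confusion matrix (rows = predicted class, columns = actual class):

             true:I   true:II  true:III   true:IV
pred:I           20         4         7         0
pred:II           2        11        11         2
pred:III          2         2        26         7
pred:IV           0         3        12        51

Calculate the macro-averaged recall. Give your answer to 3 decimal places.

0.674

Per-class recall (TP/(TP+FN)):
  I: TP=20, FN=2+2+0=4 → 20/24 = 0.8333
  II: TP=11, FN=4+2+3=9 → 11/20 = 0.5500
  III: TP=26, FN=7+11+12=30 → 26/56 = 0.4643
  IV: TP=51, FN=0+2+7=9 → 51/60 = 0.8500
Macro-recall = mean = (0.8333 + 0.5500 + 0.4643 + 0.8500) / 4 = 0.674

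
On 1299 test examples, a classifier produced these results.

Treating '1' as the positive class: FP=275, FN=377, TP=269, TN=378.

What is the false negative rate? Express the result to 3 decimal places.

0.584

FNR = FN/(FN+TP) = 377/(377+269) = 0.584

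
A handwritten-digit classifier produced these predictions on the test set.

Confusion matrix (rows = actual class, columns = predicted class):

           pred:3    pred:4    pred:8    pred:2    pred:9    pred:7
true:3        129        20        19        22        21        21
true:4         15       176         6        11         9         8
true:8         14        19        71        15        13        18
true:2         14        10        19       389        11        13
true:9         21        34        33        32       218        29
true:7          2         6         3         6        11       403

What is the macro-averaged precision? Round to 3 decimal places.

0.701

Per-class precision (TP/(TP+FP)):
  3: TP=129, FP=15+14+14+21+2=66 → 129/195 = 0.6615
  4: TP=176, FP=20+19+10+34+6=89 → 176/265 = 0.6642
  8: TP=71, FP=19+6+19+33+3=80 → 71/151 = 0.4702
  2: TP=389, FP=22+11+15+32+6=86 → 389/475 = 0.8189
  9: TP=218, FP=21+9+13+11+11=65 → 218/283 = 0.7703
  7: TP=403, FP=21+8+18+13+29=89 → 403/492 = 0.8191
Macro-precision = mean = (0.6615 + 0.6642 + 0.4702 + 0.8189 + 0.7703 + 0.8191) / 6 = 0.701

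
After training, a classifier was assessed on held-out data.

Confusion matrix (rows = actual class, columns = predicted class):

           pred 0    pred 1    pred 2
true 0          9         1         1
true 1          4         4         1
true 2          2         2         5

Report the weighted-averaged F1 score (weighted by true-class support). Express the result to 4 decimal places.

0.6117

Per-class F1 score (2·TP/(2·TP+FP+FN)):
  0: TP=9, FP=4+2=6, FN=1+1=2 → 18/26 = 0.69231
  1: TP=4, FP=1+2=3, FN=4+1=5 → 8/16 = 0.50000
  2: TP=5, FP=1+1=2, FN=2+2=4 → 10/16 = 0.62500
Weighted-F1 score = Σ (supportᵢ/N)·F1 scoreᵢ with N=29: (11/29)·0.69231 + (9/29)·0.50000 + (9/29)·0.62500 = 0.6117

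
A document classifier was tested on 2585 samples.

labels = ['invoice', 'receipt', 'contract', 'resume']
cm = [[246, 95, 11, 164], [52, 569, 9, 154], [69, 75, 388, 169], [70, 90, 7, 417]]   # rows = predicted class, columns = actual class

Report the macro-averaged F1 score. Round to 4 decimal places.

Per-class F1 score (2·TP/(2·TP+FP+FN)):
  invoice: TP=246, FP=95+11+164=270, FN=52+69+70=191 → 492/953 = 0.51626
  receipt: TP=569, FP=52+9+154=215, FN=95+75+90=260 → 1138/1613 = 0.70552
  contract: TP=388, FP=69+75+169=313, FN=11+9+7=27 → 776/1116 = 0.69534
  resume: TP=417, FP=70+90+7=167, FN=164+154+169=487 → 834/1488 = 0.56048
Macro-F1 score = mean = (0.51626 + 0.70552 + 0.69534 + 0.56048) / 4 = 0.6194

0.6194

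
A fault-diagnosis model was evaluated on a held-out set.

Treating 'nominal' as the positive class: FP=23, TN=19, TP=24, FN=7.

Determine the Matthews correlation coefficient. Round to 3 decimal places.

MCC = (TP·TN − FP·FN) / √((TP+FP)(TP+FN)(TN+FP)(TN+FN))
Numerator = 24·19 − 23·7 = 295
Denominator = √(47·31·42·26) = √1591044 = 1261.3659
MCC = 295 / 1261.3659 = 0.234

0.234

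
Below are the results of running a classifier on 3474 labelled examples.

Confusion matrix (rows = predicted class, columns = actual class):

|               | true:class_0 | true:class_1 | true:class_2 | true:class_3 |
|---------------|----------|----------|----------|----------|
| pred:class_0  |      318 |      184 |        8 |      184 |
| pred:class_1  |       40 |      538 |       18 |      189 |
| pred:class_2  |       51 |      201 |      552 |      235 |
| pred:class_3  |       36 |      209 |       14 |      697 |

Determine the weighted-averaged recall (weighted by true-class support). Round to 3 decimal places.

0.606

Per-class recall (TP/(TP+FN)):
  class_0: TP=318, FN=40+51+36=127 → 318/445 = 0.7146
  class_1: TP=538, FN=184+201+209=594 → 538/1132 = 0.4753
  class_2: TP=552, FN=8+18+14=40 → 552/592 = 0.9324
  class_3: TP=697, FN=184+189+235=608 → 697/1305 = 0.5341
Weighted-recall = Σ (supportᵢ/N)·recallᵢ with N=3474: (445/3474)·0.7146 + (1132/3474)·0.4753 + (592/3474)·0.9324 + (1305/3474)·0.5341 = 0.606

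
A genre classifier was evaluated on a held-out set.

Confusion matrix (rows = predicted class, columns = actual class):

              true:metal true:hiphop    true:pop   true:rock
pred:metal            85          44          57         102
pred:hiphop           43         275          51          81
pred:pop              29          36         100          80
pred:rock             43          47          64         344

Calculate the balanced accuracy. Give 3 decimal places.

0.511

Balanced accuracy = mean of per-class recall.
  metal: recall = 85/200 = 0.4250
  hiphop: recall = 275/402 = 0.6841
  pop: recall = 100/272 = 0.3676
  rock: recall = 344/607 = 0.5667
Mean = (0.4250 + 0.6841 + 0.3676 + 0.5667) / 4 = 0.511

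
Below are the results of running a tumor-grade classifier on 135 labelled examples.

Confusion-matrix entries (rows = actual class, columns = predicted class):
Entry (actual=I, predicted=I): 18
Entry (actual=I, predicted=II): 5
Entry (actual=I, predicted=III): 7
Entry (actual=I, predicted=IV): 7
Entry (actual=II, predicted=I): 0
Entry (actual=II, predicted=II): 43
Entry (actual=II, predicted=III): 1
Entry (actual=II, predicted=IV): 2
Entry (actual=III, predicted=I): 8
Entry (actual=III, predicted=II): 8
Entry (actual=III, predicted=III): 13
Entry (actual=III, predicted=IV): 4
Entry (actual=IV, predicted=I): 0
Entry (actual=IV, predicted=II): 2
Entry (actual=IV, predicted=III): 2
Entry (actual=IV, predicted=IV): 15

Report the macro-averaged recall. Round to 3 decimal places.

Per-class recall (TP/(TP+FN)):
  I: TP=18, FN=5+7+7=19 → 18/37 = 0.4865
  II: TP=43, FN=0+1+2=3 → 43/46 = 0.9348
  III: TP=13, FN=8+8+4=20 → 13/33 = 0.3939
  IV: TP=15, FN=0+2+2=4 → 15/19 = 0.7895
Macro-recall = mean = (0.4865 + 0.9348 + 0.3939 + 0.7895) / 4 = 0.651

0.651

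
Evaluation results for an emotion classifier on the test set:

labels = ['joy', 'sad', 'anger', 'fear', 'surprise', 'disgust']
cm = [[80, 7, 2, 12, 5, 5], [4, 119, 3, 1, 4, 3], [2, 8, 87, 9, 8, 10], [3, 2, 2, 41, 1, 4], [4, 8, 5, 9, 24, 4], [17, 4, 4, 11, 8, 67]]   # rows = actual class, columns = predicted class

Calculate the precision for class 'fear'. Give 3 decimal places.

0.494

Take TP from the diagonal, FP from the rest of the 'fear' prediction marginal, FN from the rest of the 'fear' actual marginal.
precision = TP/(TP+FP).
fear: TP=41, FP=12+1+9+9+11=42 → 41/83 = 0.4940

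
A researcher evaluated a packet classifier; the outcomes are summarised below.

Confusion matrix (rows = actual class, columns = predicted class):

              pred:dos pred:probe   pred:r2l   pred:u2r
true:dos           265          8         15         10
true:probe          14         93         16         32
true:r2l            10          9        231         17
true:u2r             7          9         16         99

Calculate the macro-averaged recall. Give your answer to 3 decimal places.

0.778

Per-class recall (TP/(TP+FN)):
  dos: TP=265, FN=8+15+10=33 → 265/298 = 0.8893
  probe: TP=93, FN=14+16+32=62 → 93/155 = 0.6000
  r2l: TP=231, FN=10+9+17=36 → 231/267 = 0.8652
  u2r: TP=99, FN=7+9+16=32 → 99/131 = 0.7557
Macro-recall = mean = (0.8893 + 0.6000 + 0.8652 + 0.7557) / 4 = 0.778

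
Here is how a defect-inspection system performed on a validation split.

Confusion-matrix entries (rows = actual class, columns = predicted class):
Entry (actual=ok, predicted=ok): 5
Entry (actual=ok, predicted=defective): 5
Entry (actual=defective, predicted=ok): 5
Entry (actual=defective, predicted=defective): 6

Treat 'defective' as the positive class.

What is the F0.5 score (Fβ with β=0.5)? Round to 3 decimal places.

Fβ = (1+β²)·TP / ((1+β²)·TP + β²·FN + FP), with β²=1/4
= 1.25·6 / (1.25·6 + 0.25·5 + 5) = 0.545

0.545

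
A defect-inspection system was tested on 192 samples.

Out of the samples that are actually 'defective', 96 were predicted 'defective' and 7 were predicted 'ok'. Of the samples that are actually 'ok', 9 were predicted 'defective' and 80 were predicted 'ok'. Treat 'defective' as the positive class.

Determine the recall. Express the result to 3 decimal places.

Recall = TP/(TP+FN) = 96/(96+7) = 96/103 = 0.932

0.932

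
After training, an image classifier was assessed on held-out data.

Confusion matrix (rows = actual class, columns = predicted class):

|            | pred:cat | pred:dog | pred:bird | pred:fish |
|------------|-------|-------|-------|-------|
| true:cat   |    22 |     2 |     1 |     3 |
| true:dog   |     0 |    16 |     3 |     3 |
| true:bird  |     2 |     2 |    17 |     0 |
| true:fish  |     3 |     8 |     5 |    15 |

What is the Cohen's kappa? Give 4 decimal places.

Observed agreement pₒ = trace/N = 70/102 = 0.68627
Expected agreement pₑ = Σ (rowᵢ·colᵢ)/N² = (28·27 + 22·28 + 21·26 + 31·21)/102² = 0.24692
κ = (pₒ − pₑ)/(1 − pₑ) = (0.68627 − 0.24692)/(1 − 0.24692) = 0.5834

0.5834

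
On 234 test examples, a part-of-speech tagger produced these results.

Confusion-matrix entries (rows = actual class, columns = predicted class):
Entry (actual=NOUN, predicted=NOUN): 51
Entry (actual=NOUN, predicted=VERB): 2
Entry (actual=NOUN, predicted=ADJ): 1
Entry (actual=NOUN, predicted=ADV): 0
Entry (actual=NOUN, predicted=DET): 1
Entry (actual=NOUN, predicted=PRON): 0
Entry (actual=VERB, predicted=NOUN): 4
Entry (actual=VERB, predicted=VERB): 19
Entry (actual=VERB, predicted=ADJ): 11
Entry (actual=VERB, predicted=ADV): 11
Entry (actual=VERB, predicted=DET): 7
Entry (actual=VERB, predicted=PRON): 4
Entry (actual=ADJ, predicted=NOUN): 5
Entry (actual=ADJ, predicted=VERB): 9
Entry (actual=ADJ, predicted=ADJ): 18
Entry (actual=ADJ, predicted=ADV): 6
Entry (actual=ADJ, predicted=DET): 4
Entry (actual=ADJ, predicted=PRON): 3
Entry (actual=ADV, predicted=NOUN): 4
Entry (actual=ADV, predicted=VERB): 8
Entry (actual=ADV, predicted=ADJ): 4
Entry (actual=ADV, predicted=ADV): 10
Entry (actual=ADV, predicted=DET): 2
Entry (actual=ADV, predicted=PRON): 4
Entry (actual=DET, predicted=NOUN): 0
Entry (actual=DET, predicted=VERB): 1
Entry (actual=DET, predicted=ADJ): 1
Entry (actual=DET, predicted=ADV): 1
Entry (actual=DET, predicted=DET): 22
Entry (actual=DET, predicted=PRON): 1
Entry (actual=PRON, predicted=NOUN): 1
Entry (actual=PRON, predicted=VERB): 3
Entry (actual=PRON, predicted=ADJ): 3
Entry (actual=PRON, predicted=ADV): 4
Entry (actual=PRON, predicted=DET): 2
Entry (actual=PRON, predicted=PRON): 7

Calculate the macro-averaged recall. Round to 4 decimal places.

0.5292

Per-class recall (TP/(TP+FN)):
  NOUN: TP=51, FN=2+1+0+1+0=4 → 51/55 = 0.92727
  VERB: TP=19, FN=4+11+11+7+4=37 → 19/56 = 0.33929
  ADJ: TP=18, FN=5+9+6+4+3=27 → 18/45 = 0.40000
  ADV: TP=10, FN=4+8+4+2+4=22 → 10/32 = 0.31250
  DET: TP=22, FN=0+1+1+1+1=4 → 22/26 = 0.84615
  PRON: TP=7, FN=1+3+3+4+2=13 → 7/20 = 0.35000
Macro-recall = mean = (0.92727 + 0.33929 + 0.40000 + 0.31250 + 0.84615 + 0.35000) / 6 = 0.5292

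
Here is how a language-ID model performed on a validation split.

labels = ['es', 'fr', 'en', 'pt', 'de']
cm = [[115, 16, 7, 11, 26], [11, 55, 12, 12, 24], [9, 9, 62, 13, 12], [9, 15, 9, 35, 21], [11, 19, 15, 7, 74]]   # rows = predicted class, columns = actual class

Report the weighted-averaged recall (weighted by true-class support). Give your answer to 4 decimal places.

Per-class recall (TP/(TP+FN)):
  es: TP=115, FN=11+9+9+11=40 → 115/155 = 0.74194
  fr: TP=55, FN=16+9+15+19=59 → 55/114 = 0.48246
  en: TP=62, FN=7+12+9+15=43 → 62/105 = 0.59048
  pt: TP=35, FN=11+12+13+7=43 → 35/78 = 0.44872
  de: TP=74, FN=26+24+12+21=83 → 74/157 = 0.47134
Weighted-recall = Σ (supportᵢ/N)·recallᵢ with N=609: (155/609)·0.74194 + (114/609)·0.48246 + (105/609)·0.59048 + (78/609)·0.44872 + (157/609)·0.47134 = 0.5599

0.5599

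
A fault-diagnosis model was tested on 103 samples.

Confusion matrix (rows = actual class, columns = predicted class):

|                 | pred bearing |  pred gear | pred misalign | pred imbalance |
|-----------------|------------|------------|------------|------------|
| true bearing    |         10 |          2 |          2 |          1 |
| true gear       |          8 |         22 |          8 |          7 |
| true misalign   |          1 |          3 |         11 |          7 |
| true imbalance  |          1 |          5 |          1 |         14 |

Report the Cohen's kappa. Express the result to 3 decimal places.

0.391

Observed agreement pₒ = trace/N = 57/103 = 0.5534
Expected agreement pₑ = Σ (rowᵢ·colᵢ)/N² = (15·20 + 45·32 + 22·22 + 21·29)/103² = 0.2670
κ = (pₒ − pₑ)/(1 − pₑ) = (0.5534 − 0.2670)/(1 − 0.2670) = 0.391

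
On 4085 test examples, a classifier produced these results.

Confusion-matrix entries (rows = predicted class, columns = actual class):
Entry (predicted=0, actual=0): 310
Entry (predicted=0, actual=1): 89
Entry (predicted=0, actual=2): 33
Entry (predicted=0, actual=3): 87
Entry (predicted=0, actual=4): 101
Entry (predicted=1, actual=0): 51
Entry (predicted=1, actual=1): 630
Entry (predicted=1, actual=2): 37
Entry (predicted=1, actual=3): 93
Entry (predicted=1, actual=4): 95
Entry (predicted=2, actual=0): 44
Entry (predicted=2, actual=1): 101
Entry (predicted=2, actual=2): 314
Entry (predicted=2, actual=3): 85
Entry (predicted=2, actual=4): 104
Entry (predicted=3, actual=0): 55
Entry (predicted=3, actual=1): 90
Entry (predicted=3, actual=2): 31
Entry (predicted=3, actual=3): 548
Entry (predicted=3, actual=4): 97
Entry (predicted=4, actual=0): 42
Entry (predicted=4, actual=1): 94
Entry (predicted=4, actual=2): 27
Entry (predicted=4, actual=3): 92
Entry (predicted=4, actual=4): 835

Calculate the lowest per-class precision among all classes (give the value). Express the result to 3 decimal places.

Per-class precision (TP/(TP+FP)):
  0: TP=310, FP=89+33+87+101=310 → 310/620 = 0.5000
  1: TP=630, FP=51+37+93+95=276 → 630/906 = 0.6954
  2: TP=314, FP=44+101+85+104=334 → 314/648 = 0.4846
  3: TP=548, FP=55+90+31+97=273 → 548/821 = 0.6675
  4: TP=835, FP=42+94+27+92=255 → 835/1090 = 0.7661
Lowest is class '2' with precision = 0.485.

0.485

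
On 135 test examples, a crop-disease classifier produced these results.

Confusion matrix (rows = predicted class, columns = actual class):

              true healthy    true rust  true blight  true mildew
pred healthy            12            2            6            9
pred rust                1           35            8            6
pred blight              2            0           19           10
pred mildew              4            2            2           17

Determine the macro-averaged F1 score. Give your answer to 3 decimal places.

0.592

Per-class F1 score (2·TP/(2·TP+FP+FN)):
  healthy: TP=12, FP=2+6+9=17, FN=1+2+4=7 → 24/48 = 0.5000
  rust: TP=35, FP=1+8+6=15, FN=2+0+2=4 → 70/89 = 0.7865
  blight: TP=19, FP=2+0+10=12, FN=6+8+2=16 → 38/66 = 0.5758
  mildew: TP=17, FP=4+2+2=8, FN=9+6+10=25 → 34/67 = 0.5075
Macro-F1 score = mean = (0.5000 + 0.7865 + 0.5758 + 0.5075) / 4 = 0.592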